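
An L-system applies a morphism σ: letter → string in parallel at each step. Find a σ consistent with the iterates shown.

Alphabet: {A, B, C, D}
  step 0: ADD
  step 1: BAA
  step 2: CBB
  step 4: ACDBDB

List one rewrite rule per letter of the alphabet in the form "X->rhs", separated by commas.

  step 1 ⇒ step 2: BAA ⇒ C·B·B
    A ↦ B
    B ↦ C
    C ↦ DB  (constrained at step 2)
  step 0 ⇒ step 1: ADD ⇒ B·A·A
    D ↦ A

A->B, B->C, C->DB, D->A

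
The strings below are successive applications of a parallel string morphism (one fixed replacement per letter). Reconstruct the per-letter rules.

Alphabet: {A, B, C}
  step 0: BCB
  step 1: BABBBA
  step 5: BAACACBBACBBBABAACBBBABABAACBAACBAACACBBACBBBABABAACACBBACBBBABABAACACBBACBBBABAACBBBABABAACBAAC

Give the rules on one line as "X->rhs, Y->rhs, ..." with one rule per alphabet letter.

A->AC, B->BA, C->BB

  step 0 ⇒ step 1: BCB ⇒ BA·BB·BA
    B ↦ BA
    C ↦ BB
    A ↦ AC  (constrained at step 1)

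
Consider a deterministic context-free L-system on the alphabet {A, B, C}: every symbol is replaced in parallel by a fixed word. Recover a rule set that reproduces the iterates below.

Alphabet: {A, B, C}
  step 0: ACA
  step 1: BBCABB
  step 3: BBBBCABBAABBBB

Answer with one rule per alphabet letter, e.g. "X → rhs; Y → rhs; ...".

A->BB, B->A, C->CA

  step 0 ⇒ step 1: ACA ⇒ BB·CA·BB
    A ↦ BB
    C ↦ CA
    B ↦ A  (constrained at step 1)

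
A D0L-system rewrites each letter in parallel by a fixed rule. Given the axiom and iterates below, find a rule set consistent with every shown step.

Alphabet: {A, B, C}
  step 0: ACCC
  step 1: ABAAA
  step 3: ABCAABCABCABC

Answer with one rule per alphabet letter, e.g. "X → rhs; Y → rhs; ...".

A->AB, B->C, C->A

  step 0 ⇒ step 1: ACCC ⇒ AB·A·A·A
    A ↦ AB
    C ↦ A
    B ↦ C  (constrained at step 1)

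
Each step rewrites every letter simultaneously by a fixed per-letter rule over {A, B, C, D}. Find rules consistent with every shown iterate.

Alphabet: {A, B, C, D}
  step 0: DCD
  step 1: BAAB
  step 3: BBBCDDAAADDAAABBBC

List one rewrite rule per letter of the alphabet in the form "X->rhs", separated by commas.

A->BC, B->DDA, C->AA, D->B

  step 0 ⇒ step 1: DCD ⇒ B·AA·B
    C ↦ AA
    D ↦ B
    A ↦ BC  (constrained at step 1)
    B ↦ DDA  (constrained at step 1)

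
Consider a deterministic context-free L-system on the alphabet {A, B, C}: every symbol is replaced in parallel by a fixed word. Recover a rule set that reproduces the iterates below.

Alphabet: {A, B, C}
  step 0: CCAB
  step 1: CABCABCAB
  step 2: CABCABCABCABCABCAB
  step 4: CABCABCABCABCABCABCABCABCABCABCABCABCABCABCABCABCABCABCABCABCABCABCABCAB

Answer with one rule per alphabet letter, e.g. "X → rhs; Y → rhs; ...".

  step 1 ⇒ step 2: CABCABCAB ⇒ CAB·C·AB·CAB·C·AB·CAB·C·AB
    A ↦ C
    B ↦ AB
    C ↦ CAB

A->C, B->AB, C->CAB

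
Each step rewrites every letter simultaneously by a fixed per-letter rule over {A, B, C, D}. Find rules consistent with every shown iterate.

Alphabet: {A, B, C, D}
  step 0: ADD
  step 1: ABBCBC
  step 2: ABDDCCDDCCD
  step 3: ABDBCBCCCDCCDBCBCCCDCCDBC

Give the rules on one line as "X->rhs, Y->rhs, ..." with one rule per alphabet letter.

A->AB, B->D, C->CCD, D->BC

  step 2 ⇒ step 3: ABDDCCDDCCD ⇒ AB·D·BC·BC·CCD·CCD·BC·BC·CCD·CCD·BC
    A ↦ AB
    B ↦ D
    C ↦ CCD
    D ↦ BC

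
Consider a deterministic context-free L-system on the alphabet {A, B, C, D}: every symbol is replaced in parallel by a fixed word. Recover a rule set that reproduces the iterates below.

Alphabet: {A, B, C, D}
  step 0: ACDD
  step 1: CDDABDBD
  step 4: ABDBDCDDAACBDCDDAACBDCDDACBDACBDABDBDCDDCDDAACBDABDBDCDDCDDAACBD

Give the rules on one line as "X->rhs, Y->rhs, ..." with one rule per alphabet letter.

A->CDD, B->AC, C->A, D->BD

  step 0 ⇒ step 1: ACDD ⇒ CDD·A·BD·BD
    A ↦ CDD
    C ↦ A
    D ↦ BD
    B ↦ AC  (constrained at step 1)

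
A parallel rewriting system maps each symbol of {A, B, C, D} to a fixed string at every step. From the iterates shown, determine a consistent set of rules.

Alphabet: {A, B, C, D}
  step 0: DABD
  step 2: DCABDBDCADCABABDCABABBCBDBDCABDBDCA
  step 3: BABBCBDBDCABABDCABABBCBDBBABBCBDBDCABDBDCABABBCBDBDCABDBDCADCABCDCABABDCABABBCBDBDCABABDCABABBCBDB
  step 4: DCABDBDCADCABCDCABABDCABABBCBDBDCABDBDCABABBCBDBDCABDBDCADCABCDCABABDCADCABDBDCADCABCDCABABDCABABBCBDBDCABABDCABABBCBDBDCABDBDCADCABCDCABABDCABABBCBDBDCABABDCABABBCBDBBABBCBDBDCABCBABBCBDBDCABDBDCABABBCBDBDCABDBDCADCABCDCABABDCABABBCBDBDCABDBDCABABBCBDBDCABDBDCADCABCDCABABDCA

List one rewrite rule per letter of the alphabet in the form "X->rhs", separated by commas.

A->BDB, B->DCA, C->BC, D->BAB

  step 3 ⇒ step 4: BABBCBDBDCABABDCABABBCBDBBABBCBDBDCABDBDCABABBCBDBDCABDBDCADCABCDCABABDCABABBCBDBDCABABDCABABBCBDB ⇒ DCA·BDB·DCA·DCA·BC·DCA·BAB·DCA·BAB·BC·BDB·DCA·BDB·DCA·BAB·BC·BDB·DCA·BDB·DCA·DCA·BC·DCA·BAB·DCA·DCA·BDB·DCA·DCA·BC·DCA·BAB·DCA·BAB·BC·BDB·DCA·BAB·DCA·BAB·BC·BDB·DCA·BDB·DCA·DCA·BC·DCA·BAB·DCA·BAB·BC·BDB·DCA·BAB·DCA·BAB·BC·BDB·BAB·BC·BDB·DCA·BC·BAB·BC·BDB·DCA·BDB·DCA·BAB·BC·BDB·DCA·BDB·DCA·DCA·BC·DCA·BAB·DCA·BAB·BC·BDB·DCA·BDB·DCA·BAB·BC·BDB·DCA·BDB·DCA·DCA·BC·DCA·BAB·DCA
    A ↦ BDB
    B ↦ DCA
    C ↦ BC
    D ↦ BAB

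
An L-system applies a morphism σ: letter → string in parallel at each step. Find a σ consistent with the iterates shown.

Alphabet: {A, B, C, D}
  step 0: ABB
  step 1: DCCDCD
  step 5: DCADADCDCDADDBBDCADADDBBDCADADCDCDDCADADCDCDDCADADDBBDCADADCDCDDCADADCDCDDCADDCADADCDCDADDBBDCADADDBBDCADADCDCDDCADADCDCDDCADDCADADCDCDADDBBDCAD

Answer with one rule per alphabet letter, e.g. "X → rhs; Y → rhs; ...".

A->DC, B->CD, C->DBB, D->AD

  step 0 ⇒ step 1: ABB ⇒ DC·CD·CD
    A ↦ DC
    B ↦ CD
    C ↦ DBB  (constrained at step 1)
    D ↦ AD  (constrained at step 1)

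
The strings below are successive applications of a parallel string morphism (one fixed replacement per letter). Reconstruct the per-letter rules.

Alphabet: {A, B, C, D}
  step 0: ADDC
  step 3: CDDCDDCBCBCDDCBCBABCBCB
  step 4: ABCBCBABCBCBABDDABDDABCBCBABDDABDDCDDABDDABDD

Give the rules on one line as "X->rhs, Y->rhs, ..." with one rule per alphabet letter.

A->C, B->DD, C->AB, D->CB

  step 3 ⇒ step 4: CDDCDDCBCBCDDCBCBABCBCB ⇒ AB·CB·CB·AB·CB·CB·AB·DD·AB·DD·AB·CB·CB·AB·DD·AB·DD·C·DD·AB·DD·AB·DD
    A ↦ C
    B ↦ DD
    C ↦ AB
    D ↦ CB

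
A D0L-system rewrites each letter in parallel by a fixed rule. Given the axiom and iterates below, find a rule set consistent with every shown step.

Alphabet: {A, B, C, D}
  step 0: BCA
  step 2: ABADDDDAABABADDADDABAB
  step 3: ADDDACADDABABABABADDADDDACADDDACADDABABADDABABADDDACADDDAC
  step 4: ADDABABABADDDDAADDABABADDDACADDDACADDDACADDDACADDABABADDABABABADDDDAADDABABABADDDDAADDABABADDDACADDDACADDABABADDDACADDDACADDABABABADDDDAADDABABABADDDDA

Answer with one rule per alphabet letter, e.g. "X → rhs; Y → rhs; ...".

  step 3 ⇒ step 4: ADDDACADDABABABABADDADDDACADDDACADDABABADDABABADDDACADDDAC ⇒ ADD·AB·AB·AB·ADD·DDA·ADD·AB·AB·ADD·DAC·ADD·DAC·ADD·DAC·ADD·DAC·ADD·AB·AB·ADD·AB·AB·AB·ADD·DDA·ADD·AB·AB·AB·ADD·DDA·ADD·AB·AB·ADD·DAC·ADD·DAC·ADD·AB·AB·ADD·DAC·ADD·DAC·ADD·AB·AB·AB·ADD·DDA·ADD·AB·AB·AB·ADD·DDA
    A ↦ ADD
    B ↦ DAC
    C ↦ DDA
    D ↦ AB

A->ADD, B->DAC, C->DDA, D->AB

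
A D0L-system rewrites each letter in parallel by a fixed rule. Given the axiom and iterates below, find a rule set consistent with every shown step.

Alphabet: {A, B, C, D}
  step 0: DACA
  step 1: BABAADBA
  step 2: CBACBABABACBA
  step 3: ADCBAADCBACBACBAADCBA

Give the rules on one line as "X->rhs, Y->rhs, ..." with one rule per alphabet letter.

A->BA, B->C, C->AD, D->BA

  step 2 ⇒ step 3: CBACBABABACBA ⇒ AD·C·BA·AD·C·BA·C·BA·C·BA·AD·C·BA
    A ↦ BA
    B ↦ C
    C ↦ AD
  step 0 ⇒ step 1: DACA ⇒ BA·BA·AD·BA
    D ↦ BA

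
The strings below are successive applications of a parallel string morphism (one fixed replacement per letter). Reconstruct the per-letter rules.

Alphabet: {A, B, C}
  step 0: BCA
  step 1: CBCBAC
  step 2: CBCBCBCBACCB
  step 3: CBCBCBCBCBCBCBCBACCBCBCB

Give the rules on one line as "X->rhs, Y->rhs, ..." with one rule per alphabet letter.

  step 2 ⇒ step 3: CBCBCBCBACCB ⇒ CB·CB·CB·CB·CB·CB·CB·CB·AC·CB·CB·CB
    A ↦ AC
    B ↦ CB
    C ↦ CB

A->AC, B->CB, C->CB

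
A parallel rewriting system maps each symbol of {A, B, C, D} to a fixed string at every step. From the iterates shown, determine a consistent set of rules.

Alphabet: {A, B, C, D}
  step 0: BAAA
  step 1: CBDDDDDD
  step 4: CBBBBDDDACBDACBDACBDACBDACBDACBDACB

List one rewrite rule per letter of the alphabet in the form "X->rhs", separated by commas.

A->DD, B->CB, C->DA, D->B

  step 0 ⇒ step 1: BAAA ⇒ CB·DD·DD·DD
    A ↦ DD
    B ↦ CB
    C ↦ DA  (constrained at step 1)
    D ↦ B  (constrained at step 1)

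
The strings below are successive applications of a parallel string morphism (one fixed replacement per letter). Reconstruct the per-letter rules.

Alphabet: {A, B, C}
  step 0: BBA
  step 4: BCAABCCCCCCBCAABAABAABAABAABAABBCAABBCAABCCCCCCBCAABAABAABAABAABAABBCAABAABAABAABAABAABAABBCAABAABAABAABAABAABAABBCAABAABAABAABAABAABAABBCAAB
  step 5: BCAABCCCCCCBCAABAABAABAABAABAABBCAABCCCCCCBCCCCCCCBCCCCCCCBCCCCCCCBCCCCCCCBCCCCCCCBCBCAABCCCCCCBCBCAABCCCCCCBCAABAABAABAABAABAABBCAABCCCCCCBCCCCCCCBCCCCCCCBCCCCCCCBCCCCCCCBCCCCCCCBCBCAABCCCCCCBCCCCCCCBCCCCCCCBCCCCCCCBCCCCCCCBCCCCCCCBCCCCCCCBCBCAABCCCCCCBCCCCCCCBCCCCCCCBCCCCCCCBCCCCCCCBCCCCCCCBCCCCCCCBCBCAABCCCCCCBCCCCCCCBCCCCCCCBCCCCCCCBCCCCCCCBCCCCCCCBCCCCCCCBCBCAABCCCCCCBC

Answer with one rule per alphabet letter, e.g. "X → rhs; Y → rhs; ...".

A->CCC, B->BC, C->AAB

  step 4 ⇒ step 5: BCAABCCCCCCBCAABAABAABAABAABAABBCAABBCAABCCCCCCBCAABAABAABAABAABAABBCAABAABAABAABAABAABAABBCAABAABAABAABAABAABAABBCAABAABAABAABAABAABAABBCAAB ⇒ BC·AAB·CCC·CCC·BC·AAB·AAB·AAB·AAB·AAB·AAB·BC·AAB·CCC·CCC·BC·CCC·CCC·BC·CCC·CCC·BC·CCC·CCC·BC·CCC·CCC·BC·CCC·CCC·BC·BC·AAB·CCC·CCC·BC·BC·AAB·CCC·CCC·BC·AAB·AAB·AAB·AAB·AAB·AAB·BC·AAB·CCC·CCC·BC·CCC·CCC·BC·CCC·CCC·BC·CCC·CCC·BC·CCC·CCC·BC·CCC·CCC·BC·BC·AAB·CCC·CCC·BC·CCC·CCC·BC·CCC·CCC·BC·CCC·CCC·BC·CCC·CCC·BC·CCC·CCC·BC·CCC·CCC·BC·BC·AAB·CCC·CCC·BC·CCC·CCC·BC·CCC·CCC·BC·CCC·CCC·BC·CCC·CCC·BC·CCC·CCC·BC·CCC·CCC·BC·BC·AAB·CCC·CCC·BC·CCC·CCC·BC·CCC·CCC·BC·CCC·CCC·BC·CCC·CCC·BC·CCC·CCC·BC·CCC·CCC·BC·BC·AAB·CCC·CCC·BC
    A ↦ CCC
    B ↦ BC
    C ↦ AAB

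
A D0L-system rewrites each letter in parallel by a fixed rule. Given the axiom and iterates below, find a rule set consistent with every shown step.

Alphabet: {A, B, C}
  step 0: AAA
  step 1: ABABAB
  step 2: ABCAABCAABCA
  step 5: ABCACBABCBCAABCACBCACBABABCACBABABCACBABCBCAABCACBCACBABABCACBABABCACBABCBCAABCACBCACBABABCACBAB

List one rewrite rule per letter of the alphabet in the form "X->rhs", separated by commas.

  step 1 ⇒ step 2: ABABAB ⇒ AB·CA·AB·CA·AB·CA
    A ↦ AB
    B ↦ CA
    C ↦ CB  (constrained at step 2)

A->AB, B->CA, C->CB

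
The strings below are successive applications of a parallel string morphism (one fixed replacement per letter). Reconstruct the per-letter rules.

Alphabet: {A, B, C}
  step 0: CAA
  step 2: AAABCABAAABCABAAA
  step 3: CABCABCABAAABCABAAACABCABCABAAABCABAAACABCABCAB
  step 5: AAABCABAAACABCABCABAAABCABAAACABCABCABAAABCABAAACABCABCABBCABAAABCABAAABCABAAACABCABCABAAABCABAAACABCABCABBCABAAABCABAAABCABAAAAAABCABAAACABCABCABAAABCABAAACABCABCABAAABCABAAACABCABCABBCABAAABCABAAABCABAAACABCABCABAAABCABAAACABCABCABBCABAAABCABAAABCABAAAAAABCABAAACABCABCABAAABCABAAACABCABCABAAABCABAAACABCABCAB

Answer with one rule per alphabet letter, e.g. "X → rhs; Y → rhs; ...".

  step 2 ⇒ step 3: AAABCABAAABCABAAA ⇒ CAB·CAB·CAB·AAA·B·CAB·AAA·CAB·CAB·CAB·AAA·B·CAB·AAA·CAB·CAB·CAB
    A ↦ CAB
    B ↦ AAA
    C ↦ B

A->CAB, B->AAA, C->B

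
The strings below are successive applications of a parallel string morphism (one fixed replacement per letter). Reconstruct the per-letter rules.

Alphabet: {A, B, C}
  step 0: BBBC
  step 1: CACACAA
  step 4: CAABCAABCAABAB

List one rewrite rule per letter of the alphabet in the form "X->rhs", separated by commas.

  step 0 ⇒ step 1: BBBC ⇒ CA·CA·CA·A
    B ↦ CA
    C ↦ A
    A ↦ B  (constrained at step 1)

A->B, B->CA, C->A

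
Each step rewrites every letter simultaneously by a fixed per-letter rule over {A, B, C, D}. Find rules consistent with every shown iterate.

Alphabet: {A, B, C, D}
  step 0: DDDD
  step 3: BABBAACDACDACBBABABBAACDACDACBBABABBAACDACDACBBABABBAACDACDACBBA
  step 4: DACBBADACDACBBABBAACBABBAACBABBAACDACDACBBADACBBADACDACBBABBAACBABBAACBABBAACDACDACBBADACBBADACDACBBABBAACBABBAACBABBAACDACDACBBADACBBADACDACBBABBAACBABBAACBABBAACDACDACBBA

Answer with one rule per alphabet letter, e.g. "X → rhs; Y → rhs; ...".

A->BBA, B->DAC, C->AC, D->BA

  step 3 ⇒ step 4: BABBAACDACDACBBABABBAACDACDACBBABABBAACDACDACBBABABBAACDACDACBBA ⇒ DAC·BBA·DAC·DAC·BBA·BBA·AC·BA·BBA·AC·BA·BBA·AC·DAC·DAC·BBA·DAC·BBA·DAC·DAC·BBA·BBA·AC·BA·BBA·AC·BA·BBA·AC·DAC·DAC·BBA·DAC·BBA·DAC·DAC·BBA·BBA·AC·BA·BBA·AC·BA·BBA·AC·DAC·DAC·BBA·DAC·BBA·DAC·DAC·BBA·BBA·AC·BA·BBA·AC·BA·BBA·AC·DAC·DAC·BBA
    A ↦ BBA
    B ↦ DAC
    C ↦ AC
    D ↦ BA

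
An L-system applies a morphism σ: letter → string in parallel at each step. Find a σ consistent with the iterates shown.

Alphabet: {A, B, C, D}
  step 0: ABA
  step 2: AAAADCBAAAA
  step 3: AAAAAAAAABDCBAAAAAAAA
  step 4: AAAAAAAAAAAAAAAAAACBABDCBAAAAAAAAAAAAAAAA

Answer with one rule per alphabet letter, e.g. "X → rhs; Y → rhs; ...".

A->AA, B->CB, C->D, D->AB

  step 3 ⇒ step 4: AAAAAAAAABDCBAAAAAAAA ⇒ AA·AA·AA·AA·AA·AA·AA·AA·AA·CB·AB·D·CB·AA·AA·AA·AA·AA·AA·AA·AA
    A ↦ AA
    B ↦ CB
    C ↦ D
    D ↦ AB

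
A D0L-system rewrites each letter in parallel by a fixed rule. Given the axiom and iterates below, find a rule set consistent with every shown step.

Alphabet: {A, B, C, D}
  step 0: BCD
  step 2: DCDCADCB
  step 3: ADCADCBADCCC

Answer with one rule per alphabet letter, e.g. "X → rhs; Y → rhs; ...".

A->B, B->CC, C->DC, D->A

  step 2 ⇒ step 3: DCDCADCB ⇒ A·DC·A·DC·B·A·DC·CC
    A ↦ B
    B ↦ CC
    C ↦ DC
    D ↦ A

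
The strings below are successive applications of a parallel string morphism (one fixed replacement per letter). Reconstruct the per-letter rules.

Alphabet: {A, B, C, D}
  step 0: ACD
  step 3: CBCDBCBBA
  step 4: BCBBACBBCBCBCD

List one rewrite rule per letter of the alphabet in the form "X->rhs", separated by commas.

A->CD, B->CB, C->B, D->A

  step 3 ⇒ step 4: CBCDBCBBA ⇒ B·CB·B·A·CB·B·CB·CB·CD
    A ↦ CD
    B ↦ CB
    C ↦ B
    D ↦ A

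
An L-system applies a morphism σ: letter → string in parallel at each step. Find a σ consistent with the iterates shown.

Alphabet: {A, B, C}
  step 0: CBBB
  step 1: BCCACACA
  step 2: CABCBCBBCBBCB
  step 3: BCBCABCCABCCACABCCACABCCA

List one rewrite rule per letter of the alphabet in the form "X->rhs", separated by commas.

  step 2 ⇒ step 3: CABCBCBBCBBCB ⇒ BC·B·CA·BC·CA·BC·CA·CA·BC·CA·CA·BC·CA
    A ↦ B
    B ↦ CA
    C ↦ BC

A->B, B->CA, C->BC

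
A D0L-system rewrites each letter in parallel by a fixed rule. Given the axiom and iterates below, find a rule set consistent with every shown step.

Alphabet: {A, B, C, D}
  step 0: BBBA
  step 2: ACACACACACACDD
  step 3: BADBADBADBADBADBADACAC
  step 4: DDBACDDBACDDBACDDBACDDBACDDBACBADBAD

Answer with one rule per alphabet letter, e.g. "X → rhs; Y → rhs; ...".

A->B, B->DD, C->AD, D->AC

  step 3 ⇒ step 4: BADBADBADBADBADBADACAC ⇒ DD·B·AC·DD·B·AC·DD·B·AC·DD·B·AC·DD·B·AC·DD·B·AC·B·AD·B·AD
    A ↦ B
    B ↦ DD
    C ↦ AD
    D ↦ AC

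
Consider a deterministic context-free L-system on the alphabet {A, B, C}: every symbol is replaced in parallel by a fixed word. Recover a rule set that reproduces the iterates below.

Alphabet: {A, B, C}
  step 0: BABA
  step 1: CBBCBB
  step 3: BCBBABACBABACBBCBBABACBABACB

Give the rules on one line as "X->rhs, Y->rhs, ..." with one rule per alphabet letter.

  step 0 ⇒ step 1: BABA ⇒ CB·B·CB·B
    A ↦ B
    B ↦ CB
    C ↦ ABA  (constrained at step 1)

A->B, B->CB, C->ABA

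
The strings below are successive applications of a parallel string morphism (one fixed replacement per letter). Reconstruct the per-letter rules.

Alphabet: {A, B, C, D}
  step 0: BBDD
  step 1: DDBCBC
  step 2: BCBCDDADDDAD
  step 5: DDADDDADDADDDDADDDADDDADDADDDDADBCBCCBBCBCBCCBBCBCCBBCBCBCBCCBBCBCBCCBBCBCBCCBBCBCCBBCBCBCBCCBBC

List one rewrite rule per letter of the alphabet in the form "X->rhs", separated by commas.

A->CB, B->D, C->DAD, D->BC

  step 1 ⇒ step 2: DDBCBC ⇒ BC·BC·D·DAD·D·DAD
    B ↦ D
    C ↦ DAD
    D ↦ BC
    A ↦ CB  (constrained at step 2)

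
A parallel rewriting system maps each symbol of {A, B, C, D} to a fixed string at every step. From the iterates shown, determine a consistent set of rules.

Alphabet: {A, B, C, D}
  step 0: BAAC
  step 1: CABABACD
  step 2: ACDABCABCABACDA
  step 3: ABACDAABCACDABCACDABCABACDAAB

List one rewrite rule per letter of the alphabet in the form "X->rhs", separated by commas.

  step 2 ⇒ step 3: ACDABCABCABACDA ⇒ AB·ACD·A·AB·C·ACD·AB·C·ACD·AB·C·AB·ACD·A·AB
    A ↦ AB
    B ↦ C
    C ↦ ACD
    D ↦ A

A->AB, B->C, C->ACD, D->A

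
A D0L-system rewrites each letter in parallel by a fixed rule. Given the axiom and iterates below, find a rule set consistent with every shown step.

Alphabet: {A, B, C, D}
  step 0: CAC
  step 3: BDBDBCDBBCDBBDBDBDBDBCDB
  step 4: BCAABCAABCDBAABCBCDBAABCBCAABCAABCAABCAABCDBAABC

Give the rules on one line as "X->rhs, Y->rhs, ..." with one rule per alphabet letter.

A->BD, B->BC, C->DB, D->AA

  step 3 ⇒ step 4: BDBDBCDBBCDBBDBDBDBDBCDB ⇒ BC·AA·BC·AA·BC·DB·AA·BC·BC·DB·AA·BC·BC·AA·BC·AA·BC·AA·BC·AA·BC·DB·AA·BC
    B ↦ BC
    C ↦ DB
    D ↦ AA
    A ↦ BD  (constrained at step 0)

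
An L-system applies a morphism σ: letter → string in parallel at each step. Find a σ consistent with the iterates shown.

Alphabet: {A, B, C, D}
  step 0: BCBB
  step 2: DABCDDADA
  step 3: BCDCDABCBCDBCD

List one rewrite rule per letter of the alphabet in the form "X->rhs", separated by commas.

  step 2 ⇒ step 3: DABCDDADA ⇒ BC·D·C·DA·BC·BC·D·BC·D
    A ↦ D
    B ↦ C
    C ↦ DA
    D ↦ BC

A->D, B->C, C->DA, D->BC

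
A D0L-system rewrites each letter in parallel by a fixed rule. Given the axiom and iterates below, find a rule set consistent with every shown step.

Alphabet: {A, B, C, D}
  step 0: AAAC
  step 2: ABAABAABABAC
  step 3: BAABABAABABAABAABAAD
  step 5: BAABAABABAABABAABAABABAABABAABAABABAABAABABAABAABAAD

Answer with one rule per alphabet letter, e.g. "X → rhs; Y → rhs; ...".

  step 2 ⇒ step 3: ABAABAABABAC ⇒ BA·A·BA·BA·A·BA·BA·A·BA·A·BA·AD
    A ↦ BA
    B ↦ A
    C ↦ AD
    D ↦ C  (constrained at step 3)

A->BA, B->A, C->AD, D->C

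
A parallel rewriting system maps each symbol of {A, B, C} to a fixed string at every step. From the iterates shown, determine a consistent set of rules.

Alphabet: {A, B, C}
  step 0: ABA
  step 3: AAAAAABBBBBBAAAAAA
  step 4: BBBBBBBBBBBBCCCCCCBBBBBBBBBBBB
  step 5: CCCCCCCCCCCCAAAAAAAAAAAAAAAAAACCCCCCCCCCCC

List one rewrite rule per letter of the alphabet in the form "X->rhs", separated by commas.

  step 4 ⇒ step 5: BBBBBBBBBBBBCCCCCCBBBBBBBBBBBB ⇒ C·C·C·C·C·C·C·C·C·C·C·C·AAA·AAA·AAA·AAA·AAA·AAA·C·C·C·C·C·C·C·C·C·C·C·C
    B ↦ C
    C ↦ AAA
  step 3 ⇒ step 4: AAAAAABBBBBBAAAAAA ⇒ BB·BB·BB·BB·BB·BB·C·C·C·C·C·C·BB·BB·BB·BB·BB·BB
    A ↦ BB

A->BB, B->C, C->AAA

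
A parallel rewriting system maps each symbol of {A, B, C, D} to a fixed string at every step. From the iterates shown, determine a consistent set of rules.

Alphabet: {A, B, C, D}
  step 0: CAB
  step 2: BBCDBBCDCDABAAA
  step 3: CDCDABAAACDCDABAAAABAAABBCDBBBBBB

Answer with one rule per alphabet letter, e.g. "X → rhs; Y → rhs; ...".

A->BB, B->CD, C->ABA, D->AA

  step 2 ⇒ step 3: BBCDBBCDCDABAAA ⇒ CD·CD·ABA·AA·CD·CD·ABA·AA·ABA·AA·BB·CD·BB·BB·BB
    A ↦ BB
    B ↦ CD
    C ↦ ABA
    D ↦ AA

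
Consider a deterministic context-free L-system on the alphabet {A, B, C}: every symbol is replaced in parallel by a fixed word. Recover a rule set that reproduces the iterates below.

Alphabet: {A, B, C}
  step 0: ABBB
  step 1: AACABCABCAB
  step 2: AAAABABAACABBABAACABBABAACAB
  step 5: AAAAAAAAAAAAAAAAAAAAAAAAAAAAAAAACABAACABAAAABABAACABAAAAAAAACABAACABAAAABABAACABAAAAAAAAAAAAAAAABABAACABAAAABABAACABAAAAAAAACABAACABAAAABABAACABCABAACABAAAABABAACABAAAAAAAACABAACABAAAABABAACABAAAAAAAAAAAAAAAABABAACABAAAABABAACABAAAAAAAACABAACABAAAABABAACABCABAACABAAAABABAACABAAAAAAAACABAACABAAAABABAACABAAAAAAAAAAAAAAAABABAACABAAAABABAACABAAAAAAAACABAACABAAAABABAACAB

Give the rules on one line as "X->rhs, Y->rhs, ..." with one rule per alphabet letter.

A->AA, B->CAB, C->BAB

  step 1 ⇒ step 2: AACABCABCAB ⇒ AA·AA·BAB·AA·CAB·BAB·AA·CAB·BAB·AA·CAB
    A ↦ AA
    B ↦ CAB
    C ↦ BAB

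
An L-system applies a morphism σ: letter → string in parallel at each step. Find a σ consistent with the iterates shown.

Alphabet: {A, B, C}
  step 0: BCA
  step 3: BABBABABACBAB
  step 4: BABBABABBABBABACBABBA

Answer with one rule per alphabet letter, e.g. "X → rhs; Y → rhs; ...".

  step 3 ⇒ step 4: BABBABABACBAB ⇒ BA·B·BA·BA·B·BA·B·BA·B·AC·BA·B·BA
    A ↦ B
    B ↦ BA
    C ↦ AC

A->B, B->BA, C->AC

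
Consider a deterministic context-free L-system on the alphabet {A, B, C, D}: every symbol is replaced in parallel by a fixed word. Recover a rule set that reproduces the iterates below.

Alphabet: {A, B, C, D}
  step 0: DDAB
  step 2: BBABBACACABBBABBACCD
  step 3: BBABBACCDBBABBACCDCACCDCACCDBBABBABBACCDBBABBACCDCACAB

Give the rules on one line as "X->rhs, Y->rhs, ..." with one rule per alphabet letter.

  step 2 ⇒ step 3: BBABBACACABBBABBACCD ⇒ BBA·BBA·CCD·BBA·BBA·CCD·CA·CCD·CA·CCD·BBA·BBA·BBA·CCD·BBA·BBA·CCD·CA·CA·B
    A ↦ CCD
    B ↦ BBA
    C ↦ CA
    D ↦ B

A->CCD, B->BBA, C->CA, D->B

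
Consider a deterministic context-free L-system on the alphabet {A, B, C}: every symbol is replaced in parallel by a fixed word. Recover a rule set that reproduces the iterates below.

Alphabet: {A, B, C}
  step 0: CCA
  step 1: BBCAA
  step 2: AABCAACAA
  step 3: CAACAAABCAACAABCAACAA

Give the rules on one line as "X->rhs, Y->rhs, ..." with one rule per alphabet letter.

A->CAA, B->A, C->B

  step 2 ⇒ step 3: AABCAACAA ⇒ CAA·CAA·A·B·CAA·CAA·B·CAA·CAA
    A ↦ CAA
    B ↦ A
    C ↦ B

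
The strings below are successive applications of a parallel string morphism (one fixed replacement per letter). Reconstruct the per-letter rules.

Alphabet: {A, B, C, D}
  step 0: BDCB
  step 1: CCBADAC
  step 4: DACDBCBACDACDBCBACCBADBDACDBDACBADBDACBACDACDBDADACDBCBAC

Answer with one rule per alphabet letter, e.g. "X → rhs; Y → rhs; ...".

  step 0 ⇒ step 1: BDCB ⇒ C·CBA·DA·C
    B ↦ C
    C ↦ DA
    D ↦ CBA
    A ↦ DB  (constrained at step 1)

A->DB, B->C, C->DA, D->CBA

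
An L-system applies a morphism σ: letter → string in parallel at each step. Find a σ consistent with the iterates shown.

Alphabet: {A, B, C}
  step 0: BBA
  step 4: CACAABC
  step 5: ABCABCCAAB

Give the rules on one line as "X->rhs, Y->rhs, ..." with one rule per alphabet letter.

A->C, B->A, C->AB

  step 4 ⇒ step 5: CACAABC ⇒ AB·C·AB·C·C·A·AB
    A ↦ C
    B ↦ A
    C ↦ AB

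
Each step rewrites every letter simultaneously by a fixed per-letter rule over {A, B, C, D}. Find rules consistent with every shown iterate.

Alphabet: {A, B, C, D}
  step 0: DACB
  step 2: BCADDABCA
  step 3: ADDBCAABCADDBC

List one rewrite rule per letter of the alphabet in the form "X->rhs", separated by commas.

  step 2 ⇒ step 3: BCADDABCA ⇒ AD·D·BC·A·A·BC·AD·D·BC
    A ↦ BC
    B ↦ AD
    C ↦ D
    D ↦ A

A->BC, B->AD, C->D, D->A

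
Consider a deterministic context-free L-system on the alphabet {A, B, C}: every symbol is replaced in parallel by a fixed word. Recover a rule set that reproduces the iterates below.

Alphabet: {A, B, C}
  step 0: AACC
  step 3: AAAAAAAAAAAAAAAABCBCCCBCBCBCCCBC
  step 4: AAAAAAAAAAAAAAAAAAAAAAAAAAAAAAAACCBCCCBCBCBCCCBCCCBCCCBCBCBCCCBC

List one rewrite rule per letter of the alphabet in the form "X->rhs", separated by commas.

  step 3 ⇒ step 4: AAAAAAAAAAAAAAAABCBCCCBCBCBCCCBC ⇒ AA·AA·AA·AA·AA·AA·AA·AA·AA·AA·AA·AA·AA·AA·AA·AA·CC·BC·CC·BC·BC·BC·CC·BC·CC·BC·CC·BC·BC·BC·CC·BC
    A ↦ AA
    B ↦ CC
    C ↦ BC

A->AA, B->CC, C->BC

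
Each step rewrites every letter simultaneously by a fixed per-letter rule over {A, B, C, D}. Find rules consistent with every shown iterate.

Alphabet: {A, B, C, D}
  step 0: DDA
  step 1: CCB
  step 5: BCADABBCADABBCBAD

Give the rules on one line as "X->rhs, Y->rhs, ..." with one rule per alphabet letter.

  step 0 ⇒ step 1: DDA ⇒ C·C·B
    A ↦ B
    D ↦ C
    B ↦ AD  (constrained at step 1)
    C ↦ AB  (constrained at step 1)

A->B, B->AD, C->AB, D->C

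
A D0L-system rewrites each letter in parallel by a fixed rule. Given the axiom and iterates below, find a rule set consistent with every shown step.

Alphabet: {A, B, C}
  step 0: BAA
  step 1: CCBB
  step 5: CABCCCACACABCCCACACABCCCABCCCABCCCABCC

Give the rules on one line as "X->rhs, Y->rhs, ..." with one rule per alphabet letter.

A->B, B->CC, C->CA

  step 0 ⇒ step 1: BAA ⇒ CC·B·B
    A ↦ B
    B ↦ CC
    C ↦ CA  (constrained at step 1)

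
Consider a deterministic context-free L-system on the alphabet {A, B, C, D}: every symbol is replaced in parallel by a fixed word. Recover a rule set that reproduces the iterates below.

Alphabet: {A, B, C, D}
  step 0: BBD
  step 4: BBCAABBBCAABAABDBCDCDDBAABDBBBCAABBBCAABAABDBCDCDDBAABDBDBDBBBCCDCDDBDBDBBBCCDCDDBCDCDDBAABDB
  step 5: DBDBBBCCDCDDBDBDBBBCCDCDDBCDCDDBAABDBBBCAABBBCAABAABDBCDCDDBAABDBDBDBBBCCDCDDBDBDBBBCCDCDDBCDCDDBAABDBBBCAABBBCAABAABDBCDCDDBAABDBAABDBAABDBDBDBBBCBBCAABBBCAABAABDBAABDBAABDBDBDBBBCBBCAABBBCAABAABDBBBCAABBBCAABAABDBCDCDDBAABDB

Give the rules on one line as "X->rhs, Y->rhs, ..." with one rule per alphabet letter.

  step 4 ⇒ step 5: BBCAABBBCAABAABDBCDCDDBAABDBBBCAABBBCAABAABDBCDCDDBAABDBDBDBBBCCDCDDBDBDBBBCCDCDDBCDCDDBAABDB ⇒ DB·DB·BBC·CD·CD·DB·DB·DB·BBC·CD·CD·DB·CD·CD·DB·AAB·DB·BBC·AAB·BBC·AAB·AAB·DB·CD·CD·DB·AAB·DB·DB·DB·BBC·CD·CD·DB·DB·DB·BBC·CD·CD·DB·CD·CD·DB·AAB·DB·BBC·AAB·BBC·AAB·AAB·DB·CD·CD·DB·AAB·DB·AAB·DB·AAB·DB·DB·DB·BBC·BBC·AAB·BBC·AAB·AAB·DB·AAB·DB·AAB·DB·DB·DB·BBC·BBC·AAB·BBC·AAB·AAB·DB·BBC·AAB·BBC·AAB·AAB·DB·CD·CD·DB·AAB·DB
    A ↦ CD
    B ↦ DB
    C ↦ BBC
    D ↦ AAB

A->CD, B->DB, C->BBC, D->AAB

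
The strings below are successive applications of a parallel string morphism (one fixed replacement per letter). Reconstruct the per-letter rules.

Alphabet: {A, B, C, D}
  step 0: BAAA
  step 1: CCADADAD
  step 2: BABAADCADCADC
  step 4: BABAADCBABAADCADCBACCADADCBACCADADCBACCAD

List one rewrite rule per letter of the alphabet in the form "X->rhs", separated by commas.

  step 1 ⇒ step 2: CCADADAD ⇒ BA·BA·AD·C·AD·C·AD·C
    A ↦ AD
    C ↦ BA
    D ↦ C
  step 0 ⇒ step 1: BAAA ⇒ CC·AD·AD·AD
    B ↦ CC

A->AD, B->CC, C->BA, D->C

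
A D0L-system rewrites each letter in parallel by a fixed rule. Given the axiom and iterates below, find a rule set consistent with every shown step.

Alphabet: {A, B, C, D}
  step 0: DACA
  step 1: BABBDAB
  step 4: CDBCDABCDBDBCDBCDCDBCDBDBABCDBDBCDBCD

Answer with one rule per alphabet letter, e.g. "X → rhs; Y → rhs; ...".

  step 0 ⇒ step 1: DACA ⇒ B·AB·BD·AB
    A ↦ AB
    C ↦ BD
    D ↦ B
    B ↦ CD  (constrained at step 1)

A->AB, B->CD, C->BD, D->B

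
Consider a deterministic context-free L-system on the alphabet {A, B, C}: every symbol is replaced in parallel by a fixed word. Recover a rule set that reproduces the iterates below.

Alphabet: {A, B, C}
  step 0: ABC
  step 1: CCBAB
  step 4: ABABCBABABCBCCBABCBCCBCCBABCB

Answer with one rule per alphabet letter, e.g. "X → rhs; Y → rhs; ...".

A->C, B->CB, C->AB

  step 0 ⇒ step 1: ABC ⇒ C·CB·AB
    A ↦ C
    B ↦ CB
    C ↦ AB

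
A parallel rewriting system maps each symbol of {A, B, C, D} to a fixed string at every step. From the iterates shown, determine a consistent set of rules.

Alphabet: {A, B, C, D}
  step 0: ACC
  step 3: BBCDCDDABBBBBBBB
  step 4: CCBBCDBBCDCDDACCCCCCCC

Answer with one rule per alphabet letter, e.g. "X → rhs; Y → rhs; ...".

A->DA, B->C, C->BB, D->CD

  step 3 ⇒ step 4: BBCDCDDABBBBBBBB ⇒ C·C·BB·CD·BB·CD·CD·DA·C·C·C·C·C·C·C·C
    A ↦ DA
    B ↦ C
    C ↦ BB
    D ↦ CD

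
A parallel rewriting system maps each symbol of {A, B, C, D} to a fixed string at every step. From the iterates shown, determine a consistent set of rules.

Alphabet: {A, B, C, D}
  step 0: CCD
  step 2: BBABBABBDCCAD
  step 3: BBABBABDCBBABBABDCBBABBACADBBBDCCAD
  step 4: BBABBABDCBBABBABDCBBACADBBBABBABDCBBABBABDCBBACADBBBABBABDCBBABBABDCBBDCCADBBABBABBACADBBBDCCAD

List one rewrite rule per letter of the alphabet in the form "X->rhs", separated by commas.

A->BDC, B->BBA, C->B, D->CAD

  step 3 ⇒ step 4: BBABBABDCBBABBABDCBBABBACADBBBDCCAD ⇒ BBA·BBA·BDC·BBA·BBA·BDC·BBA·CAD·B·BBA·BBA·BDC·BBA·BBA·BDC·BBA·CAD·B·BBA·BBA·BDC·BBA·BBA·BDC·B·BDC·CAD·BBA·BBA·BBA·CAD·B·B·BDC·CAD
    A ↦ BDC
    B ↦ BBA
    C ↦ B
    D ↦ CAD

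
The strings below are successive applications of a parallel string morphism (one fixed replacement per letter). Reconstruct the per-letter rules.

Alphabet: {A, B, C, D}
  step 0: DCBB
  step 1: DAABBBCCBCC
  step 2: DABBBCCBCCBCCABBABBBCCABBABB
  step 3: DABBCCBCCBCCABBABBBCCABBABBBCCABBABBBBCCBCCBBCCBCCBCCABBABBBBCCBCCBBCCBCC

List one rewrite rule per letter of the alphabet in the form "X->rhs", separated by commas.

  step 2 ⇒ step 3: DABBBCCBCCBCCABBABBBCCABBABB ⇒ DA·B·BCC·BCC·BCC·ABB·ABB·BCC·ABB·ABB·BCC·ABB·ABB·B·BCC·BCC·B·BCC·BCC·BCC·ABB·ABB·B·BCC·BCC·B·BCC·BCC
    A ↦ B
    B ↦ BCC
    C ↦ ABB
    D ↦ DA

A->B, B->BCC, C->ABB, D->DA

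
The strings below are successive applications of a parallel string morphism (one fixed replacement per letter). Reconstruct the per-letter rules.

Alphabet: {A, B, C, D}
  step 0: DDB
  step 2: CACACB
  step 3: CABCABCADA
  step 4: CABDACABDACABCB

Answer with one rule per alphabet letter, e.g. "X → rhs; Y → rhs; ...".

  step 3 ⇒ step 4: CABCABCADA ⇒ CA·B·DA·CA·B·DA·CA·B·C·B
    A ↦ B
    B ↦ DA
    C ↦ CA
    D ↦ C

A->B, B->DA, C->CA, D->C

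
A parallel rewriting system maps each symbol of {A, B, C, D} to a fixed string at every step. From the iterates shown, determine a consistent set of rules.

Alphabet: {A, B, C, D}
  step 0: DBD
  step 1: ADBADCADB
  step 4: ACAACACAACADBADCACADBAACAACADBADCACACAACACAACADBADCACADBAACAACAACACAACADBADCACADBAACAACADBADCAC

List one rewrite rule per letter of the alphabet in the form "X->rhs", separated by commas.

  step 0 ⇒ step 1: DBD ⇒ ADB·ADC·ADB
    B ↦ ADC
    D ↦ ADB
    A ↦ AC  (constrained at step 1)
    C ↦ A  (constrained at step 1)

A->AC, B->ADC, C->A, D->ADB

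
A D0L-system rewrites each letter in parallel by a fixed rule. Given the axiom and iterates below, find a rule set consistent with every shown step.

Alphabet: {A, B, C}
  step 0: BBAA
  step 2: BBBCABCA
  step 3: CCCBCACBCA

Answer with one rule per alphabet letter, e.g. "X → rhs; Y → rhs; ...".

A->CA, B->C, C->B

  step 2 ⇒ step 3: BBBCABCA ⇒ C·C·C·B·CA·C·B·CA
    A ↦ CA
    B ↦ C
    C ↦ B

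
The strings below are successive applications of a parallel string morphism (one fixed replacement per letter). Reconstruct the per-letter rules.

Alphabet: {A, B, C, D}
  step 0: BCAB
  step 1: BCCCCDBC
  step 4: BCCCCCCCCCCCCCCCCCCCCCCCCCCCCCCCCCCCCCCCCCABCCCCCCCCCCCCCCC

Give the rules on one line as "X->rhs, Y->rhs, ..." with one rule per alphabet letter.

A->CD, B->BC, C->CC, D->A

  step 0 ⇒ step 1: BCAB ⇒ BC·CC·CD·BC
    A ↦ CD
    B ↦ BC
    C ↦ CC
    D ↦ A  (constrained at step 1)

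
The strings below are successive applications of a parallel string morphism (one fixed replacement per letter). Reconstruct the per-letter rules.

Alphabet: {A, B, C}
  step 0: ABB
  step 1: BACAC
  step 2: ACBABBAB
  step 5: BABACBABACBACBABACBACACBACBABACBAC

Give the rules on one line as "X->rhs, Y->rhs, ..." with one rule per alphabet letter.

  step 1 ⇒ step 2: BACAC ⇒ AC·B·AB·B·AB
    A ↦ B
    B ↦ AC
    C ↦ AB

A->B, B->AC, C->AB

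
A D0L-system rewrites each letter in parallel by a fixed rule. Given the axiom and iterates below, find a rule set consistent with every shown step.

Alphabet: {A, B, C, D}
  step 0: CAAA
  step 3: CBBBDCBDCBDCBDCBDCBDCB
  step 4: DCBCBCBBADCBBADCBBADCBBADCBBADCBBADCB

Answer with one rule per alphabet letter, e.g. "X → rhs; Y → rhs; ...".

A->BB, B->CB, C->D, D->BA

  step 3 ⇒ step 4: CBBBDCBDCBDCBDCBDCBDCB ⇒ D·CB·CB·CB·BA·D·CB·BA·D·CB·BA·D·CB·BA·D·CB·BA·D·CB·BA·D·CB
    B ↦ CB
    C ↦ D
    D ↦ BA
    A ↦ BB  (constrained at step 0)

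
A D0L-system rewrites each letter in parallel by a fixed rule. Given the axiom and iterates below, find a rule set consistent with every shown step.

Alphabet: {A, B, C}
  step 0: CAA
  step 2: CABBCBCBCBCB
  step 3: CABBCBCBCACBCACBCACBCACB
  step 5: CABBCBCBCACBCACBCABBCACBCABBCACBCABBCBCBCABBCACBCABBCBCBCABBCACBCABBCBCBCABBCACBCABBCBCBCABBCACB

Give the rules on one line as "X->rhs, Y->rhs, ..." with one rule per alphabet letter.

A->BB, B->CB, C->CA

  step 2 ⇒ step 3: CABBCBCBCBCB ⇒ CA·BB·CB·CB·CA·CB·CA·CB·CA·CB·CA·CB
    A ↦ BB
    B ↦ CB
    C ↦ CA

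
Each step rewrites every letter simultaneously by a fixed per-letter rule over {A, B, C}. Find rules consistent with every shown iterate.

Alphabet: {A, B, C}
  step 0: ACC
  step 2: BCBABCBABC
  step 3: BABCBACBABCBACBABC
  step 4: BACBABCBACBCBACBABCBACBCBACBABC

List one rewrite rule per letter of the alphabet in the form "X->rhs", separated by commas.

  step 3 ⇒ step 4: BABCBACBABCBACBABC ⇒ BA·C·BA·BC·BA·C·BC·BA·C·BA·BC·BA·C·BC·BA·C·BA·BC
    A ↦ C
    B ↦ BA
    C ↦ BC

A->C, B->BA, C->BC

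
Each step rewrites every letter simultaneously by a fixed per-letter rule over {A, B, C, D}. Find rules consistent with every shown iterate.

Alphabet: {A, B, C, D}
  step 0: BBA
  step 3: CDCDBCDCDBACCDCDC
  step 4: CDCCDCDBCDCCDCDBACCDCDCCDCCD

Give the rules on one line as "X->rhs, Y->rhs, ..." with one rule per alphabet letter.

A->AC, B->DB, C->CD, D->C

  step 3 ⇒ step 4: CDCDBCDCDBACCDCDC ⇒ CD·C·CD·C·DB·CD·C·CD·C·DB·AC·CD·CD·C·CD·C·CD
    A ↦ AC
    B ↦ DB
    C ↦ CD
    D ↦ C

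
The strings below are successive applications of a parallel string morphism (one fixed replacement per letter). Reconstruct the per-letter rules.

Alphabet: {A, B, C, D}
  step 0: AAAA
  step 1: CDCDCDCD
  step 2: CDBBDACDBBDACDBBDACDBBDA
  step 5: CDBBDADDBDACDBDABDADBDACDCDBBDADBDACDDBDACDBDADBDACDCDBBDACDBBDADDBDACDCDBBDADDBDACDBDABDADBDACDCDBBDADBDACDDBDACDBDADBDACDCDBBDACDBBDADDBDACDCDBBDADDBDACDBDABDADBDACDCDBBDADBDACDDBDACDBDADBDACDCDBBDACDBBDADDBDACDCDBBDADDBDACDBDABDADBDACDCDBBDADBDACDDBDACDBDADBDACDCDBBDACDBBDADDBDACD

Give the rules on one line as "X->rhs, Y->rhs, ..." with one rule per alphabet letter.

  step 1 ⇒ step 2: CDCDCDCD ⇒ CDB·BDA·CDB·BDA·CDB·BDA·CDB·BDA
    C ↦ CDB
    D ↦ BDA
  step 0 ⇒ step 1: AAAA ⇒ CD·CD·CD·CD
    A ↦ CD
    B ↦ D  (constrained at step 2)

A->CD, B->D, C->CDB, D->BDA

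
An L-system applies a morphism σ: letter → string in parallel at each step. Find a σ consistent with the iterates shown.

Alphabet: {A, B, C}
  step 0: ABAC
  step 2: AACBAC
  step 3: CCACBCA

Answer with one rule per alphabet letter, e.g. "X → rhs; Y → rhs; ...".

  step 2 ⇒ step 3: AACBAC ⇒ C·C·A·CB·C·A
    A ↦ C
    B ↦ CB
    C ↦ A

A->C, B->CB, C->A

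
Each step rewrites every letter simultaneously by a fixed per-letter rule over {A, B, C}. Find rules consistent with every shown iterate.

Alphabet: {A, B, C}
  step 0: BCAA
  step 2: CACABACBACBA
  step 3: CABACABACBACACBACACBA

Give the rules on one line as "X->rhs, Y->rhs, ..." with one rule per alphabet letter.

  step 2 ⇒ step 3: CACABACBACBA ⇒ CA·BA·CA·BA·C·BA·CA·C·BA·CA·C·BA
    A ↦ BA
    B ↦ C
    C ↦ CA

A->BA, B->C, C->CA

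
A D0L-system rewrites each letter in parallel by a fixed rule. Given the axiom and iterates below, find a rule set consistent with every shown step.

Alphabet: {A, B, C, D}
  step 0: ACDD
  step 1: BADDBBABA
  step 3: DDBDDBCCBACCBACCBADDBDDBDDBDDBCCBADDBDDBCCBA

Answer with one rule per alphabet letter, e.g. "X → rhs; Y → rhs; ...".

A->BA, B->CC, C->DDB, D->BA

  step 0 ⇒ step 1: ACDD ⇒ BA·DDB·BA·BA
    A ↦ BA
    C ↦ DDB
    D ↦ BA
    B ↦ CC  (constrained at step 1)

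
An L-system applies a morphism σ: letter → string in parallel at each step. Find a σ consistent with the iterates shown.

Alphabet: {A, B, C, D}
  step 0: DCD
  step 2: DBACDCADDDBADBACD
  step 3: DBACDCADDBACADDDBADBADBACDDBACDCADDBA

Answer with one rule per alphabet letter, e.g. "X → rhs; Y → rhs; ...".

A->D, B->C, C->CAD, D->DBA

  step 2 ⇒ step 3: DBACDCADDDBADBACD ⇒ DBA·C·D·CAD·DBA·CAD·D·DBA·DBA·DBA·C·D·DBA·C·D·CAD·DBA
    A ↦ D
    B ↦ C
    C ↦ CAD
    D ↦ DBA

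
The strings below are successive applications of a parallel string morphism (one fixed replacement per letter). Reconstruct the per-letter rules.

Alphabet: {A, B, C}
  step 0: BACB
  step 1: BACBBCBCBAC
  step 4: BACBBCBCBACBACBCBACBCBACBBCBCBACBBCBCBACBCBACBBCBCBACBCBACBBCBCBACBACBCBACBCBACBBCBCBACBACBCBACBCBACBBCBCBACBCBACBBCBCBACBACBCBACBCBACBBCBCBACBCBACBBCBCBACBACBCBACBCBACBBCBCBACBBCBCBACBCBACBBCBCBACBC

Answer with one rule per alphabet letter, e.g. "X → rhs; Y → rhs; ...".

A->BBC, B->BAC, C->BC

  step 0 ⇒ step 1: BACB ⇒ BAC·BBC·BC·BAC
    A ↦ BBC
    B ↦ BAC
    C ↦ BC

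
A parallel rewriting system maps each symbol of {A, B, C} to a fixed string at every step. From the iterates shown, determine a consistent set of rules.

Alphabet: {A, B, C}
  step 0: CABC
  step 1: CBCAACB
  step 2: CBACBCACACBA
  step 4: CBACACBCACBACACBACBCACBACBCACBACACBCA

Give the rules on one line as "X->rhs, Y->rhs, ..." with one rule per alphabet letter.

  step 1 ⇒ step 2: CBCAACB ⇒ CB·A·CB·CA·CA·CB·A
    A ↦ CA
    B ↦ A
    C ↦ CB

A->CA, B->A, C->CB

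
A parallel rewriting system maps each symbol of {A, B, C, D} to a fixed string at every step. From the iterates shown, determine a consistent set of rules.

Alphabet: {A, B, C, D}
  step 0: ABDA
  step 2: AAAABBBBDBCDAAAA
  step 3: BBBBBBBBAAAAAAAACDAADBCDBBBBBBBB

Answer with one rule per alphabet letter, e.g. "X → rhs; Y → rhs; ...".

  step 2 ⇒ step 3: AAAABBBBDBCDAAAA ⇒ BB·BB·BB·BB·AA·AA·AA·AA·CD·AA·DB·CD·BB·BB·BB·BB
    A ↦ BB
    B ↦ AA
    C ↦ DB
    D ↦ CD

A->BB, B->AA, C->DB, D->CD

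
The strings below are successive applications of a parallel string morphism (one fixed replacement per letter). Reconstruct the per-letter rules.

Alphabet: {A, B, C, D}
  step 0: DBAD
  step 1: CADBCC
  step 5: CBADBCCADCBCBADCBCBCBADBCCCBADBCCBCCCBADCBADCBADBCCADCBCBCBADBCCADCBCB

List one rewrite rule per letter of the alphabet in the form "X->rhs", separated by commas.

  step 0 ⇒ step 1: DBAD ⇒ C·AD·BC·C
    A ↦ BC
    B ↦ AD
    D ↦ C
    C ↦ CB  (constrained at step 1)

A->BC, B->AD, C->CB, D->C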